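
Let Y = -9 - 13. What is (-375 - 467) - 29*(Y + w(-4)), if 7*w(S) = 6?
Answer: -1602/7 ≈ -228.86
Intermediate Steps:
Y = -22
w(S) = 6/7 (w(S) = (⅐)*6 = 6/7)
(-375 - 467) - 29*(Y + w(-4)) = (-375 - 467) - 29*(-22 + 6/7) = -842 - 29*(-148/7) = -842 + 4292/7 = -1602/7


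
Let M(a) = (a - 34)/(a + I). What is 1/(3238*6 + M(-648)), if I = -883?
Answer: 1531/29744950 ≈ 5.1471e-5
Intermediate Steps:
M(a) = (-34 + a)/(-883 + a) (M(a) = (a - 34)/(a - 883) = (-34 + a)/(-883 + a))
1/(3238*6 + M(-648)) = 1/(3238*6 + (-34 - 648)/(-883 - 648)) = 1/(19428 - 682/(-1531)) = 1/(19428 - 1/1531*(-682)) = 1/(19428 + 682/1531) = 1/(29744950/1531) = 1531/29744950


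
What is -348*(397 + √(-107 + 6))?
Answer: -138156 - 348*I*√101 ≈ -1.3816e+5 - 3497.4*I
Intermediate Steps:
-348*(397 + √(-107 + 6)) = -348*(397 + √(-101)) = -348*(397 + I*√101) = -138156 - 348*I*√101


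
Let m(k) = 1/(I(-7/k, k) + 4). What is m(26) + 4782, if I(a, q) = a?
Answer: 463880/97 ≈ 4782.3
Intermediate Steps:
m(k) = 1/(4 - 7/k) (m(k) = 1/(-7/k + 4) = 1/(4 - 7/k))
m(26) + 4782 = 26/(-7 + 4*26) + 4782 = 26/(-7 + 104) + 4782 = 26/97 + 4782 = 463880/97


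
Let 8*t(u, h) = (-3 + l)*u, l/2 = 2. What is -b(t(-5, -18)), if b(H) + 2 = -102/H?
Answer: -806/5 ≈ -161.20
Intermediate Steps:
l = 4 (l = 2*2 = 4)
t(u, h) = u/8 (t(u, h) = ((-3 + 4)*u)/8 = (1*u)/8 = u/8)
b(H) = -2 - 102/H
-b(t(-5, -18)) = -(-2 - 102/((⅛)*(-5))) = -(-2 - 102/(-5/8)) = -(-2 - 102*(-8/5)) = -(-2 + 816/5) = -1*806/5 = -806/5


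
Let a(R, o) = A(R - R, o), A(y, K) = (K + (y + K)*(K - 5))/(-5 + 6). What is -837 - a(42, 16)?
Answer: -1029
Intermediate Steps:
A(y, K) = K + (-5 + K)*(K + y) (A(y, K) = (K + (K + y)*(-5 + K))/1 = (K + (-5 + K)*(K + y))*1 = K + (-5 + K)*(K + y))
a(R, o) = o² - 4*o (a(R, o) = o² - 5*(R - R) - 4*o + o*(R - R) = o² - 5*0 - 4*o + o*0 = o² + 0 - 4*o + 0 = o² - 4*o)
-837 - a(42, 16) = -837 - 16*(-4 + 16) = -837 - 16*12 = -837 - 1*192 = -837 - 192 = -1029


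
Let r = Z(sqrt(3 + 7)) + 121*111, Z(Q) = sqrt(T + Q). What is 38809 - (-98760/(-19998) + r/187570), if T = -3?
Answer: 24259121797567/625170810 - sqrt(-3 + sqrt(10))/187570 ≈ 38804.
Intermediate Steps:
Z(Q) = sqrt(-3 + Q)
r = 13431 + sqrt(-3 + sqrt(10)) (r = sqrt(-3 + sqrt(3 + 7)) + 121*111 = sqrt(-3 + sqrt(10)) + 13431 = 13431 + sqrt(-3 + sqrt(10)) ≈ 13431.)
38809 - (-98760/(-19998) + r/187570) = 38809 - (-98760/(-19998) + (13431 + sqrt(-3 + sqrt(10)))/187570) = 38809 - (-98760*(-1/19998) + (13431 + sqrt(-3 + sqrt(10)))*(1/187570)) = 38809 - (16460/3333 + (13431/187570 + sqrt(-3 + sqrt(10))/187570)) = 38809 - (3132167723/625170810 + sqrt(-3 + sqrt(10))/187570) = 38809 + (-3132167723/625170810 - sqrt(-3 + sqrt(10))/187570) = 24259121797567/625170810 - sqrt(-3 + sqrt(10))/187570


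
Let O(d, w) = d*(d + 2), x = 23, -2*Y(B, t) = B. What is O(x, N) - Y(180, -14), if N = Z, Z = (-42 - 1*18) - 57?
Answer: 665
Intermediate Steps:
Y(B, t) = -B/2
Z = -117 (Z = (-42 - 18) - 57 = -60 - 57 = -117)
N = -117
O(d, w) = d*(2 + d)
O(x, N) - Y(180, -14) = 23*(2 + 23) - (-1)*180/2 = 23*25 - 1*(-90) = 575 + 90 = 665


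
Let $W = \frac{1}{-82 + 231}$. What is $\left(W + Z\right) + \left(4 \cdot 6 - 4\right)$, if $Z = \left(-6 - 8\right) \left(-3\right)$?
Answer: $\frac{9239}{149} \approx 62.007$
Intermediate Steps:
$W = \frac{1}{149} \approx 0.0067114$
$Z = 42$ ($Z = \left(-14\right) \left(-3\right) = 42$)
$\left(W + Z\right) + \left(4 \cdot 6 - 4\right) = \left(\frac{1}{149} + 42\right) + \left(4 \cdot 6 - 4\right) = \frac{6259}{149} + \left(24 - 4\right) = \frac{6259}{149} + 20 = \frac{9239}{149}$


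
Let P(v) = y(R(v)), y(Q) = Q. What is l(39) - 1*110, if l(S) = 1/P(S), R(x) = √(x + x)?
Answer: -110 + √78/78 ≈ -109.89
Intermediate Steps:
R(x) = √2*√x (R(x) = √(2*x) = √2*√x)
P(v) = √2*√v
l(S) = √2/(2*√S) (l(S) = 1/(√2*√S) = √2/(2*√S))
l(39) - 1*110 = √2/(2*√39) - 1*110 = √2*(√39/39)/2 - 110 = √78/78 - 110 = -110 + √78/78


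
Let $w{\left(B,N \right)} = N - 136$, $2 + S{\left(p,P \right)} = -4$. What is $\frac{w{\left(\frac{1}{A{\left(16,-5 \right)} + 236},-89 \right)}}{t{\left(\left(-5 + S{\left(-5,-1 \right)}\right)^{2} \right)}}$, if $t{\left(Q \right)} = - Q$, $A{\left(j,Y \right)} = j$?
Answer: $\frac{225}{121} \approx 1.8595$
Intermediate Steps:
$S{\left(p,P \right)} = -6$ ($S{\left(p,P \right)} = -2 - 4 = -6$)
$w{\left(B,N \right)} = -136 + N$
$\frac{w{\left(\frac{1}{A{\left(16,-5 \right)} + 236},-89 \right)}}{t{\left(\left(-5 + S{\left(-5,-1 \right)}\right)^{2} \right)}} = \frac{-136 - 89}{\left(-1\right) \left(-5 - 6\right)^{2}} = - \frac{225}{\left(-1\right) \left(-11\right)^{2}} = - \frac{225}{\left(-1\right) 121} = - \frac{225}{-121} = \left(-225\right) \left(- \frac{1}{121}\right) = \frac{225}{121}$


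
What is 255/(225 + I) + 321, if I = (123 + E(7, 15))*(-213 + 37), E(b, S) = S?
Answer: 2574656/8021 ≈ 320.99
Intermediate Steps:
I = -24288 (I = (123 + 15)*(-213 + 37) = 138*(-176) = -24288)
255/(225 + I) + 321 = 255/(225 - 24288) + 321 = 255/(-24063) + 321 = -1/24063*255 + 321 = -85/8021 + 321 = 2574656/8021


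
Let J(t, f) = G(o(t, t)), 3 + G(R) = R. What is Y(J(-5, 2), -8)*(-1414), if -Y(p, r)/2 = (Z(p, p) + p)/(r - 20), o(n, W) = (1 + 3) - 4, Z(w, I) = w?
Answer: 606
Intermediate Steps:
o(n, W) = 0 (o(n, W) = 4 - 4 = 0)
G(R) = -3 + R
J(t, f) = -3 (J(t, f) = -3 + 0 = -3)
Y(p, r) = -4*p/(-20 + r) (Y(p, r) = -2*(p + p)/(r - 20) = -2*2*p/(-20 + r) = -4*p/(-20 + r))
Y(J(-5, 2), -8)*(-1414) = -4*(-3)/(-20 - 8)*(-1414) = -4*(-3)/(-28)*(-1414) = -4*(-3)*(-1/28)*(-1414) = -3/7*(-1414) = 606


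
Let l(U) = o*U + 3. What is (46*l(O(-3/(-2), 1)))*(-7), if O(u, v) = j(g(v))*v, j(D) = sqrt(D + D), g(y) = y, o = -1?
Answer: -966 + 322*sqrt(2) ≈ -510.62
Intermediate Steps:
j(D) = sqrt(2)*sqrt(D) (j(D) = sqrt(2*D) = sqrt(2)*sqrt(D))
O(u, v) = sqrt(2)*v**(3/2) (O(u, v) = (sqrt(2)*sqrt(v))*v = sqrt(2)*v**(3/2))
l(U) = 3 - U (l(U) = -U + 3 = 3 - U)
(46*l(O(-3/(-2), 1)))*(-7) = (46*(3 - sqrt(2)*1**(3/2)))*(-7) = (46*(3 - sqrt(2)))*(-7) = (138 - 46*sqrt(2))*(-7) = -966 + 322*sqrt(2)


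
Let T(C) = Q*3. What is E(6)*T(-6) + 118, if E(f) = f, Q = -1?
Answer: 100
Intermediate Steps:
T(C) = -3 (T(C) = -1*3 = -3)
E(6)*T(-6) + 118 = 6*(-3) + 118 = -18 + 118 = 100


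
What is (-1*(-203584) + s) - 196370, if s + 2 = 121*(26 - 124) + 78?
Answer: -4568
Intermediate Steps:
s = -11782 (s = -2 + (121*(26 - 124) + 78) = -2 + (121*(-98) + 78) = -2 + (-11858 + 78) = -2 - 11780 = -11782)
(-1*(-203584) + s) - 196370 = (-1*(-203584) - 11782) - 196370 = (203584 - 11782) - 196370 = 191802 - 196370 = -4568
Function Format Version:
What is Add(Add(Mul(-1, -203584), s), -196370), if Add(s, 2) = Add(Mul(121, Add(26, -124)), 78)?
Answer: -4568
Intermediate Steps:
s = -11782 (s = Add(-2, Add(Mul(121, Add(26, -124)), 78)) = Add(-2, Add(Mul(121, -98), 78)) = Add(-2, Add(-11858, 78)) = Add(-2, -11780) = -11782)
Add(Add(Mul(-1, -203584), s), -196370) = Add(Add(Mul(-1, -203584), -11782), -196370) = Add(Add(203584, -11782), -196370) = Add(191802, -196370) = -4568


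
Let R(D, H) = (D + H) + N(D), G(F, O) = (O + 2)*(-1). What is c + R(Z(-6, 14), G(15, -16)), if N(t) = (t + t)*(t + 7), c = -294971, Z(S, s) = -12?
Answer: -294849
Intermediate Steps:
N(t) = 2*t*(7 + t) (N(t) = (2*t)*(7 + t) = 2*t*(7 + t))
G(F, O) = -2 - O (G(F, O) = (2 + O)*(-1) = -2 - O)
R(D, H) = D + H + 2*D*(7 + D) (R(D, H) = (D + H) + 2*D*(7 + D) = D + H + 2*D*(7 + D))
c + R(Z(-6, 14), G(15, -16)) = -294971 + (-12 + (-2 - 1*(-16)) + 2*(-12)*(7 - 12)) = -294971 + (-12 + (-2 + 16) + 2*(-12)*(-5)) = -294971 + (-12 + 14 + 120) = -294971 + 122 = -294849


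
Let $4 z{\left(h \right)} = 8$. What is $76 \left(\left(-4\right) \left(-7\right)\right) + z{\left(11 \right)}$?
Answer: $2130$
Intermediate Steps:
$z{\left(h \right)} = 2$ ($z{\left(h \right)} = \frac{1}{4} \cdot 8 = 2$)
$76 \left(\left(-4\right) \left(-7\right)\right) + z{\left(11 \right)} = 76 \left(\left(-4\right) \left(-7\right)\right) + 2 = 76 \cdot 28 + 2 = 2128 + 2 = 2130$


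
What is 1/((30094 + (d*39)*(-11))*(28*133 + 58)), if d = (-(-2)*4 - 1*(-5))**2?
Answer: -1/160383274 ≈ -6.2351e-9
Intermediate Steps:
d = 169 (d = (-1*(-8) + 5)**2 = (8 + 5)**2 = 13**2 = 169)
1/((30094 + (d*39)*(-11))*(28*133 + 58)) = 1/((30094 + (169*39)*(-11))*(28*133 + 58)) = 1/((30094 + 6591*(-11))*(3724 + 58)) = 1/((30094 - 72501)*3782) = (1/3782)/(-42407) = -1/42407*1/3782 = -1/160383274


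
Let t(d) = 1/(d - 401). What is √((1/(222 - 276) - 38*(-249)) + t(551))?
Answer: √19160526/45 ≈ 97.273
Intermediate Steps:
t(d) = 1/(-401 + d)
√((1/(222 - 276) - 38*(-249)) + t(551)) = √((1/(222 - 276) - 38*(-249)) + 1/(-401 + 551)) = √((1/(-54) + 9462) + 1/150) = √((-1/54 + 9462) + 1/150) = √(510947/54 + 1/150) = √(6386842/675) = √19160526/45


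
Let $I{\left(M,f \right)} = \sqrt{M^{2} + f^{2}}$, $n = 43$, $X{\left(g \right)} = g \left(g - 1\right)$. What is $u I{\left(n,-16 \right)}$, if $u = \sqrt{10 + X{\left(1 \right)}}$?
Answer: $5 \sqrt{842} \approx 145.09$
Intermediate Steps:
$X{\left(g \right)} = g \left(-1 + g\right)$
$u = \sqrt{10}$ ($u = \sqrt{10 + 1 \left(-1 + 1\right)} = \sqrt{10 + 1 \cdot 0} = \sqrt{10 + 0} = \sqrt{10} \approx 3.1623$)
$u I{\left(n,-16 \right)} = \sqrt{10} \sqrt{43^{2} + \left(-16\right)^{2}} = \sqrt{10} \sqrt{1849 + 256} = \sqrt{10} \sqrt{2105} = 5 \sqrt{842}$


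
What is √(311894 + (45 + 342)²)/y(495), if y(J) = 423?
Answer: √461663/423 ≈ 1.6063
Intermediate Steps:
√(311894 + (45 + 342)²)/y(495) = √(311894 + (45 + 342)²)/423 = √(311894 + 387²)*(1/423) = √(311894 + 149769)*(1/423) = √461663*(1/423) = √461663/423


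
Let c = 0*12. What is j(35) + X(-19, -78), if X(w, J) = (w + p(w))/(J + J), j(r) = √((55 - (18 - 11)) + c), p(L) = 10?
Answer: 3/52 + 4*√3 ≈ 6.9859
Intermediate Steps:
c = 0
j(r) = 4*√3 (j(r) = √((55 - (18 - 11)) + 0) = √((55 - 1*7) + 0) = √((55 - 7) + 0) = √(48 + 0) = √48 = 4*√3)
X(w, J) = (10 + w)/(2*J) (X(w, J) = (w + 10)/(J + J) = (10 + w)/((2*J)) = (10 + w)*(1/(2*J)) = (10 + w)/(2*J))
j(35) + X(-19, -78) = 4*√3 + (½)*(10 - 19)/(-78) = 4*√3 + (½)*(-1/78)*(-9) = 4*√3 + 3/52 = 3/52 + 4*√3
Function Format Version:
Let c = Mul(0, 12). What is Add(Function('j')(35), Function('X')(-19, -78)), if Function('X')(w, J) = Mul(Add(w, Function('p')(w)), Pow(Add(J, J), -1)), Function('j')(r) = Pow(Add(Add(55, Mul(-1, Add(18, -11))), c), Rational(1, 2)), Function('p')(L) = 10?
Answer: Add(Rational(3, 52), Mul(4, Pow(3, Rational(1, 2)))) ≈ 6.9859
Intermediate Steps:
c = 0
Function('j')(r) = Mul(4, Pow(3, Rational(1, 2))) (Function('j')(r) = Pow(Add(Add(55, Mul(-1, Add(18, -11))), 0), Rational(1, 2)) = Pow(Add(Add(55, Mul(-1, 7)), 0), Rational(1, 2)) = Pow(Add(Add(55, -7), 0), Rational(1, 2)) = Pow(Add(48, 0), Rational(1, 2)) = Pow(48, Rational(1, 2)) = Mul(4, Pow(3, Rational(1, 2))))
Function('X')(w, J) = Mul(Rational(1, 2), Pow(J, -1), Add(10, w)) (Function('X')(w, J) = Mul(Add(w, 10), Pow(Add(J, J), -1)) = Mul(Add(10, w), Pow(Mul(2, J), -1)) = Mul(Add(10, w), Mul(Rational(1, 2), Pow(J, -1))) = Mul(Rational(1, 2), Pow(J, -1), Add(10, w)))
Add(Function('j')(35), Function('X')(-19, -78)) = Add(Mul(4, Pow(3, Rational(1, 2))), Mul(Rational(1, 2), Pow(-78, -1), Add(10, -19))) = Add(Mul(4, Pow(3, Rational(1, 2))), Mul(Rational(1, 2), Rational(-1, 78), -9)) = Add(Mul(4, Pow(3, Rational(1, 2))), Rational(3, 52)) = Add(Rational(3, 52), Mul(4, Pow(3, Rational(1, 2))))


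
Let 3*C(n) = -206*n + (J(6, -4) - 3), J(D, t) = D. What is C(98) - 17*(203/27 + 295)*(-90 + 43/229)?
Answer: 2814250067/6183 ≈ 4.5516e+5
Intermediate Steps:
C(n) = 1 - 206*n/3 (C(n) = (-206*n + (6 - 3))/3 = (-206*n + 3)/3 = (3 - 206*n)/3 = 1 - 206*n/3)
C(98) - 17*(203/27 + 295)*(-90 + 43/229) = (1 - 206/3*98) - 17*(203/27 + 295)*(-90 + 43/229) = (1 - 20188/3) - 17*(203*(1/27) + 295)*(-90 + 43*(1/229)) = -20185/3 - 17*(203/27 + 295)*(-90 + 43/229) = -20185/3 - 17*(8168/27)*(-20567/229) = -20185/3 - 17*(-167991256)/6183 = -20185/3 - 1*(-2855851352/6183) = -20185/3 + 2855851352/6183 = 2814250067/6183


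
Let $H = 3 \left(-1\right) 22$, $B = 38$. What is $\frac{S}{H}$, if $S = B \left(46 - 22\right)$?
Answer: $- \frac{152}{11} \approx -13.818$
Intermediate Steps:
$H = -66$ ($H = \left(-3\right) 22 = -66$)
$S = 912$ ($S = 38 \left(46 - 22\right) = 38 \cdot 24 = 912$)
$\frac{S}{H} = \frac{912}{-66} = 912 \left(- \frac{1}{66}\right) = - \frac{152}{11}$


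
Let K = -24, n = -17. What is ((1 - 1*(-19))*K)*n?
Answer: 8160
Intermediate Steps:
((1 - 1*(-19))*K)*n = ((1 - 1*(-19))*(-24))*(-17) = ((1 + 19)*(-24))*(-17) = (20*(-24))*(-17) = -480*(-17) = 8160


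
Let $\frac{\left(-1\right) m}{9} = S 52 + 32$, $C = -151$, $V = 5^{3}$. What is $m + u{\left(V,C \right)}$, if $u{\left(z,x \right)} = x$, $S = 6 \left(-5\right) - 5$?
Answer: $15941$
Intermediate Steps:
$S = -35$ ($S = -30 - 5 = -35$)
$V = 125$
$m = 16092$ ($m = - 9 \left(\left(-35\right) 52 + 32\right) = - 9 \left(-1820 + 32\right) = \left(-9\right) \left(-1788\right) = 16092$)
$m + u{\left(V,C \right)} = 16092 - 151 = 15941$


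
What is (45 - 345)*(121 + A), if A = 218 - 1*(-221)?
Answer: -168000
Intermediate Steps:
A = 439 (A = 218 + 221 = 439)
(45 - 345)*(121 + A) = (45 - 345)*(121 + 439) = -300*560 = -168000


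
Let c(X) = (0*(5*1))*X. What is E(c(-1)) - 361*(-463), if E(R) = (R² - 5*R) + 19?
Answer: 167162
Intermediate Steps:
c(X) = 0 (c(X) = (0*5)*X = 0*X = 0)
E(R) = 19 + R² - 5*R
E(c(-1)) - 361*(-463) = (19 + 0² - 5*0) - 361*(-463) = (19 + 0 + 0) + 167143 = 19 + 167143 = 167162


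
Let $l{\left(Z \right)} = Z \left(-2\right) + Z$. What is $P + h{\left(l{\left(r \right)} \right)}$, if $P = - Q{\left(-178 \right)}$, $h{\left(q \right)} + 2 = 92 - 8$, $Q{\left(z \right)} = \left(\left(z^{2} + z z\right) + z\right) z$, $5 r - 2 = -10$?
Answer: $11247902$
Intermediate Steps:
$r = - \frac{8}{5}$ ($r = \frac{2}{5} + \frac{1}{5} \left(-10\right) = \frac{2}{5} - 2 = - \frac{8}{5} \approx -1.6$)
$Q{\left(z \right)} = z \left(z + 2 z^{2}\right)$ ($Q{\left(z \right)} = \left(\left(z^{2} + z^{2}\right) + z\right) z = \left(2 z^{2} + z\right) z = \left(z + 2 z^{2}\right) z = z \left(z + 2 z^{2}\right)$)
$l{\left(Z \right)} = - Z$ ($l{\left(Z \right)} = - 2 Z + Z = - Z$)
$h{\left(q \right)} = 82$ ($h{\left(q \right)} = -2 + \left(92 - 8\right) = -2 + 84 = 82$)
$P = 11247820$ ($P = - \left(-178\right)^{2} \left(1 + 2 \left(-178\right)\right) = - 31684 \left(1 - 356\right) = - 31684 \left(-355\right) = \left(-1\right) \left(-11247820\right) = 11247820$)
$P + h{\left(l{\left(r \right)} \right)} = 11247820 + 82 = 11247902$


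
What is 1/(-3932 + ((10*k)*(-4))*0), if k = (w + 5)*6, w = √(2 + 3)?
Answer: -1/3932 ≈ -0.00025432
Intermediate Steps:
w = √5 ≈ 2.2361
k = 30 + 6*√5 (k = (√5 + 5)*6 = (5 + √5)*6 = 30 + 6*√5 ≈ 43.416)
1/(-3932 + ((10*k)*(-4))*0) = 1/(-3932 + ((10*(30 + 6*√5))*(-4))*0) = 1/(-3932 + ((300 + 60*√5)*(-4))*0) = 1/(-3932 + (-1200 - 240*√5)*0) = 1/(-3932 + 0) = 1/(-3932) = -1/3932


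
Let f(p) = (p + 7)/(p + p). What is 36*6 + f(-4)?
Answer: 1725/8 ≈ 215.63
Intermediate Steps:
f(p) = (7 + p)/(2*p) (f(p) = (7 + p)/((2*p)) = (7 + p)*(1/(2*p)) = (7 + p)/(2*p))
36*6 + f(-4) = 36*6 + (½)*(7 - 4)/(-4) = 216 + (½)*(-¼)*3 = 216 - 3/8 = 1725/8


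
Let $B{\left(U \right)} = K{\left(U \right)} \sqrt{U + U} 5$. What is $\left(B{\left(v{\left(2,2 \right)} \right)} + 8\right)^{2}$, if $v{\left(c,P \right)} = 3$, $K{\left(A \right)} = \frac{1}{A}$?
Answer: $\frac{242}{3} + \frac{80 \sqrt{6}}{3} \approx 145.99$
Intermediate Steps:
$B{\left(U \right)} = \frac{5 \sqrt{2}}{\sqrt{U}}$ ($B{\left(U \right)} = \frac{\sqrt{U + U}}{U} 5 = \frac{\sqrt{2 U}}{U} 5 = \frac{\sqrt{2} \sqrt{U}}{U} 5 = \frac{\sqrt{2}}{\sqrt{U}} 5 = \frac{5 \sqrt{2}}{\sqrt{U}}$)
$\left(B{\left(v{\left(2,2 \right)} \right)} + 8\right)^{2} = \left(\frac{5 \sqrt{2}}{\sqrt{3}} + 8\right)^{2} = \left(5 \sqrt{2} \frac{\sqrt{3}}{3} + 8\right)^{2} = \left(\frac{5 \sqrt{6}}{3} + 8\right)^{2} = \left(8 + \frac{5 \sqrt{6}}{3}\right)^{2}$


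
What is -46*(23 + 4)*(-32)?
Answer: 39744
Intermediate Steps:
-46*(23 + 4)*(-32) = -46*27*(-32) = -1242*(-32) = 39744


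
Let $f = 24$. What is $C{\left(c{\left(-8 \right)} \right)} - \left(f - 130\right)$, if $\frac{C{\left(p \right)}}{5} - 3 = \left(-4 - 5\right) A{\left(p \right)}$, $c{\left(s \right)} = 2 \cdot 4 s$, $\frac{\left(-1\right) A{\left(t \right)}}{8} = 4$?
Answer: $1561$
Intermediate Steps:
$A{\left(t \right)} = -32$ ($A{\left(t \right)} = \left(-8\right) 4 = -32$)
$c{\left(s \right)} = 8 s$
$C{\left(p \right)} = 1455$ ($C{\left(p \right)} = 15 + 5 \left(-4 - 5\right) \left(-32\right) = 15 + 5 \left(\left(-9\right) \left(-32\right)\right) = 15 + 5 \cdot 288 = 15 + 1440 = 1455$)
$C{\left(c{\left(-8 \right)} \right)} - \left(f - 130\right) = 1455 - \left(24 - 130\right) = 1455 - -106 = 1455 + 106 = 1561$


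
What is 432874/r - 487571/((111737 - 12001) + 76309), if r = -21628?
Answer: -43375244459/1903750630 ≈ -22.784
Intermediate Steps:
432874/r - 487571/((111737 - 12001) + 76309) = 432874/(-21628) - 487571/((111737 - 12001) + 76309) = 432874*(-1/21628) - 487571/(99736 + 76309) = -216437/10814 - 487571/176045 = -43375244459/1903750630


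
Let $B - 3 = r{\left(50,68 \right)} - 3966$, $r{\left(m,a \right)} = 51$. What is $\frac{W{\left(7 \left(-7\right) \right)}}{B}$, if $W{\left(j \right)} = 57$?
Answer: $- \frac{19}{1304} \approx -0.014571$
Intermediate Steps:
$B = -3912$ ($B = 3 + \left(51 - 3966\right) = 3 - 3915 = -3912$)
$\frac{W{\left(7 \left(-7\right) \right)}}{B} = \frac{57}{-3912} = 57 \left(- \frac{1}{3912}\right) = - \frac{19}{1304}$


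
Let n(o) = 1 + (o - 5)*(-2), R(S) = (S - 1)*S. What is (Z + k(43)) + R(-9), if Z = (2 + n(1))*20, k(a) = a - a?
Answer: 310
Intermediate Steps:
R(S) = S*(-1 + S) (R(S) = (-1 + S)*S = S*(-1 + S))
k(a) = 0
n(o) = 11 - 2*o (n(o) = 1 + (-5 + o)*(-2) = 1 + (10 - 2*o) = 11 - 2*o)
Z = 220 (Z = (2 + (11 - 2*1))*20 = (2 + (11 - 2))*20 = (2 + 9)*20 = 11*20 = 220)
(Z + k(43)) + R(-9) = (220 + 0) - 9*(-1 - 9) = 220 - 9*(-10) = 220 + 90 = 310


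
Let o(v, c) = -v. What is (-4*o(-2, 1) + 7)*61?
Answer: -61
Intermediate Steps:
(-4*o(-2, 1) + 7)*61 = (-(-4)*(-2) + 7)*61 = (-4*2 + 7)*61 = (-8 + 7)*61 = -1*61 = -61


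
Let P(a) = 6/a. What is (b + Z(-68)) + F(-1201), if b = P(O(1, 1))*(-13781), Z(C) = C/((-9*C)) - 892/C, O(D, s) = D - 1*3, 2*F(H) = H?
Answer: 12471185/306 ≈ 40756.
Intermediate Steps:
F(H) = H/2
O(D, s) = -3 + D (O(D, s) = D - 3 = -3 + D)
Z(C) = -⅑ - 892/C (Z(C) = C*(-1/(9*C)) - 892/C = -⅑ - 892/C)
b = 41343 (b = (6/(-3 + 1))*(-13781) = (6/(-2))*(-13781) = (6*(-½))*(-13781) = -3*(-13781) = 41343)
(b + Z(-68)) + F(-1201) = (41343 + (⅑)*(-8028 - 1*(-68))/(-68)) + (½)*(-1201) = (41343 + (⅑)*(-1/68)*(-8028 + 68)) - 1201/2 = (41343 + (⅑)*(-1/68)*(-7960)) - 1201/2 = (41343 + 1990/153) - 1201/2 = 6327469/153 - 1201/2 = 12471185/306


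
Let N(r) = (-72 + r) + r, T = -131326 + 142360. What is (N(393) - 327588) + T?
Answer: -315840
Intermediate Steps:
T = 11034
N(r) = -72 + 2*r
(N(393) - 327588) + T = ((-72 + 2*393) - 327588) + 11034 = ((-72 + 786) - 327588) + 11034 = (714 - 327588) + 11034 = -326874 + 11034 = -315840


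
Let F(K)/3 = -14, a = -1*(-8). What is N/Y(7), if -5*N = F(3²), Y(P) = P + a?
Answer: 14/25 ≈ 0.56000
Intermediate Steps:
a = 8
F(K) = -42 (F(K) = 3*(-14) = -42)
Y(P) = 8 + P (Y(P) = P + 8 = 8 + P)
N = 42/5 (N = -⅕*(-42) = 42/5 ≈ 8.4000)
N/Y(7) = 42/(5*(8 + 7)) = (42/5)/15 = (42/5)*(1/15) = 14/25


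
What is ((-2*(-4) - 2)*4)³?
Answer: 13824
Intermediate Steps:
((-2*(-4) - 2)*4)³ = ((8 - 2)*4)³ = (6*4)³ = 24³ = 13824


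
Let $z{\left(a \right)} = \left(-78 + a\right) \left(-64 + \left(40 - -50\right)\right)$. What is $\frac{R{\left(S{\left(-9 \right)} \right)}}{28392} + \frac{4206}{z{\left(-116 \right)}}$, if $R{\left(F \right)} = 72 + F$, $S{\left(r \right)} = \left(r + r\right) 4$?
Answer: $- \frac{2103}{2522} \approx -0.83386$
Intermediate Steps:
$z{\left(a \right)} = -2028 + 26 a$ ($z{\left(a \right)} = \left(-78 + a\right) \left(-64 + \left(40 + 50\right)\right) = \left(-78 + a\right) \left(-64 + 90\right) = \left(-78 + a\right) 26 = -2028 + 26 a$)
$S{\left(r \right)} = 8 r$ ($S{\left(r \right)} = 2 r 4 = 8 r$)
$\frac{R{\left(S{\left(-9 \right)} \right)}}{28392} + \frac{4206}{z{\left(-116 \right)}} = \frac{72 + 8 \left(-9\right)}{28392} + \frac{4206}{-2028 + 26 \left(-116\right)} = \left(72 - 72\right) \frac{1}{28392} + \frac{4206}{-2028 - 3016} = 0 \cdot \frac{1}{28392} + \frac{4206}{-5044} = 0 + 4206 \left(- \frac{1}{5044}\right) = 0 - \frac{2103}{2522} = - \frac{2103}{2522}$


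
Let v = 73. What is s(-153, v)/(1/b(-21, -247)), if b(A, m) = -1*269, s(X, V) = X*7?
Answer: 288099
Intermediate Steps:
s(X, V) = 7*X
b(A, m) = -269
s(-153, v)/(1/b(-21, -247)) = (7*(-153))/(1/(-269)) = -1071/(-1/269) = -1071*(-269) = 288099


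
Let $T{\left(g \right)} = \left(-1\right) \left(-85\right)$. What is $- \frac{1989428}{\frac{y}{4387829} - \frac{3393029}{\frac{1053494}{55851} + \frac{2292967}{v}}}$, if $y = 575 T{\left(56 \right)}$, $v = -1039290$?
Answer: $\frac{2813214621731861151193172}{288060486117155432562755} \approx 9.7661$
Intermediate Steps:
$T{\left(g \right)} = 85$
$y = 48875$ ($y = 575 \cdot 85 = 48875$)
$- \frac{1989428}{\frac{y}{4387829} - \frac{3393029}{\frac{1053494}{55851} + \frac{2292967}{v}}} = - \frac{1989428}{\frac{48875}{4387829} - \frac{3393029}{\frac{1053494}{55851} + \frac{2292967}{-1039290}}} = - \frac{1989428}{48875 \cdot \frac{1}{4387829} - \frac{3393029}{1053494 \cdot \frac{1}{55851} + 2292967 \left(- \frac{1}{1039290}\right)}} = - \frac{1989428}{\frac{48875}{4387829} - \frac{3393029}{\frac{1053494}{55851} - \frac{2292967}{1039290}}} = - \frac{1989428}{\frac{48875}{4387829} - \frac{3393029}{\frac{322273759781}{19348461930}}} = - \frac{1989428}{\frac{48875}{4387829} - \frac{65649892433885970}{322273759781}} = - \frac{1989428}{- \frac{288060486117155432562755}{1414082149106105449}} = \left(-1989428\right) \left(- \frac{1414082149106105449}{288060486117155432562755}\right) = \frac{2813214621731861151193172}{288060486117155432562755}$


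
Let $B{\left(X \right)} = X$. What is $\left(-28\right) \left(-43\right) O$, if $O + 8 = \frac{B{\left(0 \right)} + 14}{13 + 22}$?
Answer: $- \frac{45752}{5} \approx -9150.4$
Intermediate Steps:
$O = - \frac{38}{5}$ ($O = -8 + \frac{0 + 14}{13 + 22} = -8 + \frac{14}{35} = -8 + 14 \cdot \frac{1}{35} = -8 + \frac{2}{5} = - \frac{38}{5} \approx -7.6$)
$\left(-28\right) \left(-43\right) O = \left(-28\right) \left(-43\right) \left(- \frac{38}{5}\right) = 1204 \left(- \frac{38}{5}\right) = - \frac{45752}{5}$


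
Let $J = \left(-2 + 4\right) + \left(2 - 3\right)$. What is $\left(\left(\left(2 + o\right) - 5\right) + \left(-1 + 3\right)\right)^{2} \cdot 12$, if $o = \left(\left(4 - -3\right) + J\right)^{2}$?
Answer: $47628$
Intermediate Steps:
$J = 1$ ($J = 2 + \left(2 - 3\right) = 2 - 1 = 1$)
$o = 64$ ($o = \left(\left(4 - -3\right) + 1\right)^{2} = \left(\left(4 + 3\right) + 1\right)^{2} = \left(7 + 1\right)^{2} = 8^{2} = 64$)
$\left(\left(\left(2 + o\right) - 5\right) + \left(-1 + 3\right)\right)^{2} \cdot 12 = \left(\left(\left(2 + 64\right) - 5\right) + \left(-1 + 3\right)\right)^{2} \cdot 12 = \left(\left(66 - 5\right) + 2\right)^{2} \cdot 12 = \left(61 + 2\right)^{2} \cdot 12 = 63^{2} \cdot 12 = 3969 \cdot 12 = 47628$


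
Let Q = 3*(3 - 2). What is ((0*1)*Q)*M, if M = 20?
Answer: 0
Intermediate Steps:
Q = 3 (Q = 3*1 = 3)
((0*1)*Q)*M = ((0*1)*3)*20 = (0*3)*20 = 0*20 = 0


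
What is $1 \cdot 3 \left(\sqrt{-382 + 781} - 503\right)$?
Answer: $-1509 + 3 \sqrt{399} \approx -1449.1$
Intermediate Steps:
$1 \cdot 3 \left(\sqrt{-382 + 781} - 503\right) = 3 \left(\sqrt{399} - 503\right) = 3 \left(-503 + \sqrt{399}\right) = -1509 + 3 \sqrt{399}$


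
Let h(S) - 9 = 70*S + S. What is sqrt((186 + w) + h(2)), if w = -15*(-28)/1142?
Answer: sqrt(109995727)/571 ≈ 18.368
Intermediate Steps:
w = 210/571 (w = 420*(1/1142) = 210/571 ≈ 0.36778)
h(S) = 9 + 71*S (h(S) = 9 + (70*S + S) = 9 + 71*S)
sqrt((186 + w) + h(2)) = sqrt((186 + 210/571) + (9 + 71*2)) = sqrt(106416/571 + (9 + 142)) = sqrt(106416/571 + 151) = sqrt(192637/571) = sqrt(109995727)/571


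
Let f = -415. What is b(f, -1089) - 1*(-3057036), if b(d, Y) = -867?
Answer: 3056169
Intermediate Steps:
b(f, -1089) - 1*(-3057036) = -867 - 1*(-3057036) = -867 + 3057036 = 3056169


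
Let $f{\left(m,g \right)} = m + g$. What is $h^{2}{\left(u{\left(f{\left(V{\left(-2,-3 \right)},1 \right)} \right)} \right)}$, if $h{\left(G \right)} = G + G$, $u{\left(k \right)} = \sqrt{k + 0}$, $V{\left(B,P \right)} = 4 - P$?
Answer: $32$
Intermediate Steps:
$f{\left(m,g \right)} = g + m$
$u{\left(k \right)} = \sqrt{k}$
$h{\left(G \right)} = 2 G$
$h^{2}{\left(u{\left(f{\left(V{\left(-2,-3 \right)},1 \right)} \right)} \right)} = \left(2 \sqrt{1 + \left(4 - -3\right)}\right)^{2} = \left(2 \sqrt{1 + \left(4 + 3\right)}\right)^{2} = \left(2 \sqrt{1 + 7}\right)^{2} = \left(2 \sqrt{8}\right)^{2} = \left(2 \cdot 2 \sqrt{2}\right)^{2} = \left(4 \sqrt{2}\right)^{2} = 32$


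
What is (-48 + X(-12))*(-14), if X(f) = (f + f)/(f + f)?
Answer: 658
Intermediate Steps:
X(f) = 1 (X(f) = (2*f)/((2*f)) = (2*f)*(1/(2*f)) = 1)
(-48 + X(-12))*(-14) = (-48 + 1)*(-14) = -47*(-14) = 658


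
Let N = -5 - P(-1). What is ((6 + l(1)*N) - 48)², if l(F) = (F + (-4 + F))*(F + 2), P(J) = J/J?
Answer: 36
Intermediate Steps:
P(J) = 1
N = -6 (N = -5 - 1*1 = -5 - 1 = -6)
l(F) = (-4 + 2*F)*(2 + F)
((6 + l(1)*N) - 48)² = ((6 + (-8 + 2*1²)*(-6)) - 48)² = ((6 + (-8 + 2*1)*(-6)) - 48)² = ((6 + (-8 + 2)*(-6)) - 48)² = ((6 - 6*(-6)) - 48)² = ((6 + 36) - 48)² = (42 - 48)² = (-6)² = 36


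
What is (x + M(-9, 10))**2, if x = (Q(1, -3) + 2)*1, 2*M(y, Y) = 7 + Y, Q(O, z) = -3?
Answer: 225/4 ≈ 56.250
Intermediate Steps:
M(y, Y) = 7/2 + Y/2 (M(y, Y) = (7 + Y)/2 = 7/2 + Y/2)
x = -1 (x = (-3 + 2)*1 = -1*1 = -1)
(x + M(-9, 10))**2 = (-1 + (7/2 + (1/2)*10))**2 = (-1 + (7/2 + 5))**2 = (-1 + 17/2)**2 = (15/2)**2 = 225/4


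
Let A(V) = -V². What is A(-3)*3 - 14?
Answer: -41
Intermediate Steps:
A(-3)*3 - 14 = -1*(-3)²*3 - 14 = -1*9*3 - 14 = -9*3 - 14 = -27 - 14 = -41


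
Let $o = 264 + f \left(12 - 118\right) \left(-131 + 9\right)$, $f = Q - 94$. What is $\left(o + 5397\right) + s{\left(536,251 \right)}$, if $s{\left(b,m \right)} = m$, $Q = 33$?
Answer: $-782940$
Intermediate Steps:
$f = -61$ ($f = 33 - 94 = -61$)
$o = -788588$ ($o = 264 - 61 \left(12 - 118\right) \left(-131 + 9\right) = 264 - 61 \left(\left(-106\right) \left(-122\right)\right) = 264 - 788852 = -788588$)
$\left(o + 5397\right) + s{\left(536,251 \right)} = \left(-788588 + 5397\right) + 251 = -783191 + 251 = -782940$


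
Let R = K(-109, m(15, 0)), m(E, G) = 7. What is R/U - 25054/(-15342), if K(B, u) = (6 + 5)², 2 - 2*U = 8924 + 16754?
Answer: 159893435/98480298 ≈ 1.6236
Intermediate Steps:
U = -12838 (U = 1 - (8924 + 16754)/2 = 1 - ½*25678 = 1 - 12839 = -12838)
K(B, u) = 121 (K(B, u) = 11² = 121)
R = 121
R/U - 25054/(-15342) = 121/(-12838) - 25054/(-15342) = 121*(-1/12838) - 25054*(-1/15342) = -121/12838 + 12527/7671 = 159893435/98480298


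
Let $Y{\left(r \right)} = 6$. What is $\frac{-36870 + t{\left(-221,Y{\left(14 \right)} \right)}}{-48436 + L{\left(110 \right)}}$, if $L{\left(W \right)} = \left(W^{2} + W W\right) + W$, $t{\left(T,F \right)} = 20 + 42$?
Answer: $\frac{18404}{12063} \approx 1.5257$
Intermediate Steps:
$t{\left(T,F \right)} = 62$
$L{\left(W \right)} = W + 2 W^{2}$ ($L{\left(W \right)} = \left(W^{2} + W^{2}\right) + W = 2 W^{2} + W = W + 2 W^{2}$)
$\frac{-36870 + t{\left(-221,Y{\left(14 \right)} \right)}}{-48436 + L{\left(110 \right)}} = \frac{-36870 + 62}{-48436 + 110 \left(1 + 2 \cdot 110\right)} = - \frac{36808}{-48436 + 110 \left(1 + 220\right)} = - \frac{36808}{-48436 + 110 \cdot 221} = - \frac{36808}{-48436 + 24310} = - \frac{36808}{-24126} = \left(-36808\right) \left(- \frac{1}{24126}\right) = \frac{18404}{12063}$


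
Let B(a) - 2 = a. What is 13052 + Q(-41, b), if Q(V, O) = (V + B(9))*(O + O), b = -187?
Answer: 24272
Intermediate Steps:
B(a) = 2 + a
Q(V, O) = 2*O*(11 + V) (Q(V, O) = (V + (2 + 9))*(O + O) = (V + 11)*(2*O) = (11 + V)*(2*O) = 2*O*(11 + V))
13052 + Q(-41, b) = 13052 + 2*(-187)*(11 - 41) = 13052 + 2*(-187)*(-30) = 13052 + 11220 = 24272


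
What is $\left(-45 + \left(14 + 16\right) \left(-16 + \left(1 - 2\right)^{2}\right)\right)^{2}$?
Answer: $245025$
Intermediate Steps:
$\left(-45 + \left(14 + 16\right) \left(-16 + \left(1 - 2\right)^{2}\right)\right)^{2} = \left(-45 + 30 \left(-16 + \left(-1\right)^{2}\right)\right)^{2} = \left(-45 + 30 \left(-16 + 1\right)\right)^{2} = \left(-45 + 30 \left(-15\right)\right)^{2} = \left(-45 - 450\right)^{2} = \left(-495\right)^{2} = 245025$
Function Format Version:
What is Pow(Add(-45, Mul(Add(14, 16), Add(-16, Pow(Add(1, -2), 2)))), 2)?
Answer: 245025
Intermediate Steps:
Pow(Add(-45, Mul(Add(14, 16), Add(-16, Pow(Add(1, -2), 2)))), 2) = Pow(Add(-45, Mul(30, Add(-16, Pow(-1, 2)))), 2) = Pow(Add(-45, Mul(30, Add(-16, 1))), 2) = Pow(Add(-45, Mul(30, -15)), 2) = Pow(Add(-45, -450), 2) = Pow(-495, 2) = 245025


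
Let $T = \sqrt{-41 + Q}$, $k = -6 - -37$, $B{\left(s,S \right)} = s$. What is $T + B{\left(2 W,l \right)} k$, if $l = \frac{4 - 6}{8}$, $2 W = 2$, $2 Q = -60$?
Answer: $62 + i \sqrt{71} \approx 62.0 + 8.4261 i$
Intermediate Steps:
$Q = -30$ ($Q = \frac{1}{2} \left(-60\right) = -30$)
$W = 1$ ($W = \frac{1}{2} \cdot 2 = 1$)
$l = - \frac{1}{4}$ ($l = \left(4 - 6\right) \frac{1}{8} = \left(-2\right) \frac{1}{8} = - \frac{1}{4} \approx -0.25$)
$k = 31$ ($k = -6 + 37 = 31$)
$T = i \sqrt{71}$ ($T = \sqrt{-41 - 30} = \sqrt{-71} = i \sqrt{71} \approx 8.4261 i$)
$T + B{\left(2 W,l \right)} k = i \sqrt{71} + 2 \cdot 1 \cdot 31 = i \sqrt{71} + 2 \cdot 31 = i \sqrt{71} + 62 = 62 + i \sqrt{71}$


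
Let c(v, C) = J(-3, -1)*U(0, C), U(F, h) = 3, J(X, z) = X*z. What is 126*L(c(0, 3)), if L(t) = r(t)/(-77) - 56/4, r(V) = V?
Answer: -19566/11 ≈ -1778.7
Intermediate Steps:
c(v, C) = 9 (c(v, C) = -3*(-1)*3 = 3*3 = 9)
L(t) = -14 - t/77 (L(t) = t/(-77) - 56/4 = t*(-1/77) - 56*1/4 = -t/77 - 14 = -14 - t/77)
126*L(c(0, 3)) = 126*(-14 - 1/77*9) = 126*(-14 - 9/77) = 126*(-1087/77) = -19566/11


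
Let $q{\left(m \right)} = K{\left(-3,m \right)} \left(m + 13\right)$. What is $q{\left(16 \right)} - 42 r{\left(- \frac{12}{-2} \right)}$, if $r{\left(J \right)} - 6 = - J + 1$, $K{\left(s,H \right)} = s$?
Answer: $-129$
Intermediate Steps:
$q{\left(m \right)} = -39 - 3 m$ ($q{\left(m \right)} = - 3 \left(m + 13\right) = - 3 \left(13 + m\right) = -39 - 3 m$)
$r{\left(J \right)} = 7 - J$ ($r{\left(J \right)} = 6 - \left(-1 + J\right) = 7 - J$)
$q{\left(16 \right)} - 42 r{\left(- \frac{12}{-2} \right)} = \left(-39 - 48\right) - 42 \left(7 - - \frac{12}{-2}\right) = \left(-39 - 48\right) - 42 \left(7 - \left(-12\right) \left(- \frac{1}{2}\right)\right) = -87 - 42 \left(7 - 6\right) = -87 - 42 = -129$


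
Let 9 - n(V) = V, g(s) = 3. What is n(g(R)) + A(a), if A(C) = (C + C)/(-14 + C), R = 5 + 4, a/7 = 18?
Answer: 33/4 ≈ 8.2500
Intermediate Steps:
a = 126 (a = 7*18 = 126)
R = 9
n(V) = 9 - V
A(C) = 2*C/(-14 + C) (A(C) = (2*C)/(-14 + C) = 2*C/(-14 + C))
n(g(R)) + A(a) = (9 - 1*3) + 2*126/(-14 + 126) = (9 - 3) + 2*126/112 = 6 + 2*126*(1/112) = 6 + 9/4 = 33/4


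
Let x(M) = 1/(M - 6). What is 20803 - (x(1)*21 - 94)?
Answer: 104506/5 ≈ 20901.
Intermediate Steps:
x(M) = 1/(-6 + M)
20803 - (x(1)*21 - 94) = 20803 - (21/(-6 + 1) - 94) = 20803 - (21/(-5) - 94) = 20803 - (-⅕*21 - 94) = 20803 - (-21/5 - 94) = 20803 - 1*(-491/5) = 20803 + 491/5 = 104506/5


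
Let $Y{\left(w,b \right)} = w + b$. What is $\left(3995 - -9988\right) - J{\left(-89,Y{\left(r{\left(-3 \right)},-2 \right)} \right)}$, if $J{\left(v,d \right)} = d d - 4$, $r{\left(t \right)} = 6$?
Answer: $13971$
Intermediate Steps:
$Y{\left(w,b \right)} = b + w$
$J{\left(v,d \right)} = -4 + d^{2}$ ($J{\left(v,d \right)} = d^{2} - 4 = -4 + d^{2}$)
$\left(3995 - -9988\right) - J{\left(-89,Y{\left(r{\left(-3 \right)},-2 \right)} \right)} = \left(3995 - -9988\right) - \left(-4 + \left(-2 + 6\right)^{2}\right) = \left(3995 + 9988\right) - \left(-4 + 4^{2}\right) = 13983 - \left(-4 + 16\right) = 13983 - 12 = 13971$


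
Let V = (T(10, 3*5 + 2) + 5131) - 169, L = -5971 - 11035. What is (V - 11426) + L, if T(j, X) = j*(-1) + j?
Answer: -23470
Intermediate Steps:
T(j, X) = 0 (T(j, X) = -j + j = 0)
L = -17006
V = 4962 (V = (0 + 5131) - 169 = 5131 - 169 = 4962)
(V - 11426) + L = (4962 - 11426) - 17006 = -6464 - 17006 = -23470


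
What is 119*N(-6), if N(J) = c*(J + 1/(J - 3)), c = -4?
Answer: 26180/9 ≈ 2908.9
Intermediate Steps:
N(J) = -4*J - 4/(-3 + J) (N(J) = -4*(J + 1/(J - 3)) = -4*(J + 1/(-3 + J)) = -4*J - 4/(-3 + J))
119*N(-6) = 119*(4*(-1 - 1*(-6)² + 3*(-6))/(-3 - 6)) = 119*(4*(-1 - 1*36 - 18)/(-9)) = 119*(4*(-⅑)*(-1 - 36 - 18)) = 119*(4*(-⅑)*(-55)) = 119*(220/9) = 26180/9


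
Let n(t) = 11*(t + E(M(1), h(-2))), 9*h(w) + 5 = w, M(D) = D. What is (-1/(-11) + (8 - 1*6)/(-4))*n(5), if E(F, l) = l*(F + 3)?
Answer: -17/2 ≈ -8.5000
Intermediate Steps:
h(w) = -5/9 + w/9
E(F, l) = l*(3 + F)
n(t) = -308/9 + 11*t (n(t) = 11*(t + (-5/9 + (⅑)*(-2))*(3 + 1)) = 11*(t + (-5/9 - 2/9)*4) = 11*(t - 7/9*4) = 11*(t - 28/9) = 11*(-28/9 + t) = -308/9 + 11*t)
(-1/(-11) + (8 - 1*6)/(-4))*n(5) = (-1/(-11) + (8 - 1*6)/(-4))*(-308/9 + 11*5) = (-1*(-1/11) + (8 - 6)*(-¼))*(-308/9 + 55) = (1/11 + 2*(-¼))*(187/9) = (1/11 - ½)*(187/9) = -9/22*187/9 = -17/2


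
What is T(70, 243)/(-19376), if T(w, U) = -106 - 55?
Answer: 23/2768 ≈ 0.0083092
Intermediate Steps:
T(w, U) = -161
T(70, 243)/(-19376) = -161/(-19376) = -161*(-1/19376) = 23/2768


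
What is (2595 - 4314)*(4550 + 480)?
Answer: -8646570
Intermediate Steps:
(2595 - 4314)*(4550 + 480) = -1719*5030 = -8646570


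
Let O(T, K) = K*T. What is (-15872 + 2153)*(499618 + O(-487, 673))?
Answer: -2357843373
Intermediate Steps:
(-15872 + 2153)*(499618 + O(-487, 673)) = (-15872 + 2153)*(499618 + 673*(-487)) = -13719*(499618 - 327751) = -13719*171867 = -2357843373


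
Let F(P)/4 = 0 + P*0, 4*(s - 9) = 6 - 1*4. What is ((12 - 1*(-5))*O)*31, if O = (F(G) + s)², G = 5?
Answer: 190247/4 ≈ 47562.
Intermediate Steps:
s = 19/2 (s = 9 + (6 - 1*4)/4 = 9 + (6 - 4)/4 = 9 + (¼)*2 = 9 + ½ = 19/2 ≈ 9.5000)
F(P) = 0 (F(P) = 4*(0 + P*0) = 4*(0 + 0) = 4*0 = 0)
O = 361/4 (O = (0 + 19/2)² = (19/2)² = 361/4 ≈ 90.250)
((12 - 1*(-5))*O)*31 = ((12 - 1*(-5))*(361/4))*31 = ((12 + 5)*(361/4))*31 = (17*(361/4))*31 = (6137/4)*31 = 190247/4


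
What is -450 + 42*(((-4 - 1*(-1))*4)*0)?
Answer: -450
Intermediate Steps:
-450 + 42*(((-4 - 1*(-1))*4)*0) = -450 + 42*(((-4 + 1)*4)*0) = -450 + 42*(-3*4*0) = -450 + 42*(-12*0) = -450 + 42*0 = -450 + 0 = -450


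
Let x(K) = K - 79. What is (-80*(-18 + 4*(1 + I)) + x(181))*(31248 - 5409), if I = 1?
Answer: 23306778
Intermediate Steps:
x(K) = -79 + K
(-80*(-18 + 4*(1 + I)) + x(181))*(31248 - 5409) = (-80*(-18 + 4*(1 + 1)) + (-79 + 181))*(31248 - 5409) = (-80*(-18 + 4*2) + 102)*25839 = (-80*(-18 + 8) + 102)*25839 = (-80*(-10) + 102)*25839 = (800 + 102)*25839 = 902*25839 = 23306778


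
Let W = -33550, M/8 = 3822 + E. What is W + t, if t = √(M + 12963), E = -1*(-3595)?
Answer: -33550 + √72299 ≈ -33281.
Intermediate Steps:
E = 3595
M = 59336 (M = 8*(3822 + 3595) = 8*7417 = 59336)
t = √72299 (t = √(59336 + 12963) = √72299 ≈ 268.88)
W + t = -33550 + √72299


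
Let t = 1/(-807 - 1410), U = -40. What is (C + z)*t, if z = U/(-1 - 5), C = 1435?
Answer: -4325/6651 ≈ -0.65028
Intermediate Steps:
t = -1/2217 (t = 1/(-2217) = -1/2217 ≈ -0.00045106)
z = 20/3 (z = -40/(-1 - 5) = -40/(-6) = -1/6*(-40) = 20/3 ≈ 6.6667)
(C + z)*t = (1435 + 20/3)*(-1/2217) = (4325/3)*(-1/2217) = -4325/6651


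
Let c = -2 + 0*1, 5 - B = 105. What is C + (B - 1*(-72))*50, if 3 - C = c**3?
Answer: -1389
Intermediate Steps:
B = -100 (B = 5 - 1*105 = 5 - 105 = -100)
c = -2 (c = -2 + 0 = -2)
C = 11 (C = 3 - 1*(-2)**3 = 3 - 1*(-8) = 3 + 8 = 11)
C + (B - 1*(-72))*50 = 11 + (-100 - 1*(-72))*50 = 11 + (-100 + 72)*50 = 11 - 28*50 = 11 - 1400 = -1389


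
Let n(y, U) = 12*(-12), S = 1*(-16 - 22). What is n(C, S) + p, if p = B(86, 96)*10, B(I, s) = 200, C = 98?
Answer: 1856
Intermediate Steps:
S = -38 (S = 1*(-38) = -38)
p = 2000 (p = 200*10 = 2000)
n(y, U) = -144
n(C, S) + p = -144 + 2000 = 1856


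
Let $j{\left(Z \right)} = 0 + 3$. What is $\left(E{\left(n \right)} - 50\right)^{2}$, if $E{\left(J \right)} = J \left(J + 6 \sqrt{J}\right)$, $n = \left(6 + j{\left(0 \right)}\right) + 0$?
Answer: $37249$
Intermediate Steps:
$j{\left(Z \right)} = 3$
$n = 9$ ($n = \left(6 + 3\right) + 0 = 9 + 0 = 9$)
$\left(E{\left(n \right)} - 50\right)^{2} = \left(\left(9^{2} + 6 \cdot 9^{\frac{3}{2}}\right) - 50\right)^{2} = \left(\left(81 + 6 \cdot 27\right) - 50\right)^{2} = \left(\left(81 + 162\right) - 50\right)^{2} = \left(243 - 50\right)^{2} = 193^{2} = 37249$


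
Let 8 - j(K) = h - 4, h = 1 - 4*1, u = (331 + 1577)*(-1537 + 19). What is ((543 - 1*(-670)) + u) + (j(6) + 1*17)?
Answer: -2895099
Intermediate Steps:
u = -2896344 (u = 1908*(-1518) = -2896344)
h = -3 (h = 1 - 4 = -3)
j(K) = 15 (j(K) = 8 - (-3 - 4) = 8 - 1*(-7) = 8 + 7 = 15)
((543 - 1*(-670)) + u) + (j(6) + 1*17) = ((543 - 1*(-670)) - 2896344) + (15 + 1*17) = ((543 + 670) - 2896344) + (15 + 17) = (1213 - 2896344) + 32 = -2895131 + 32 = -2895099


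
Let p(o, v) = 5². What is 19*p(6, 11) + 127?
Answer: 602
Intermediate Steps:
p(o, v) = 25
19*p(6, 11) + 127 = 19*25 + 127 = 475 + 127 = 602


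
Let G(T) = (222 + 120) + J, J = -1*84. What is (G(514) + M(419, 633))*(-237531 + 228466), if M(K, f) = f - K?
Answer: -4278680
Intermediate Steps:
J = -84
G(T) = 258 (G(T) = (222 + 120) - 84 = 342 - 84 = 258)
(G(514) + M(419, 633))*(-237531 + 228466) = (258 + (633 - 1*419))*(-237531 + 228466) = (258 + (633 - 419))*(-9065) = (258 + 214)*(-9065) = 472*(-9065) = -4278680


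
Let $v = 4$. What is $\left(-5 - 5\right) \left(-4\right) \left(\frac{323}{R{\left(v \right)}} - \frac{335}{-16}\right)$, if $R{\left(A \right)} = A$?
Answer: $\frac{8135}{2} \approx 4067.5$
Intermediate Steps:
$\left(-5 - 5\right) \left(-4\right) \left(\frac{323}{R{\left(v \right)}} - \frac{335}{-16}\right) = \left(-5 - 5\right) \left(-4\right) \left(\frac{323}{4} - \frac{335}{-16}\right) = \left(-10\right) \left(-4\right) \left(323 \cdot \frac{1}{4} - - \frac{335}{16}\right) = 40 \left(\frac{323}{4} + \frac{335}{16}\right) = 40 \cdot \frac{1627}{16} = \frac{8135}{2}$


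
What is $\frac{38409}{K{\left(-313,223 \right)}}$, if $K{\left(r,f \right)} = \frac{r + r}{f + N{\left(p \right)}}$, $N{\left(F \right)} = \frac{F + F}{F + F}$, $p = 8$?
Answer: $- \frac{4301808}{313} \approx -13744.0$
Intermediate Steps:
$N{\left(F \right)} = 1$ ($N{\left(F \right)} = \frac{2 F}{2 F} = 2 F \frac{1}{2 F} = 1$)
$K{\left(r,f \right)} = \frac{2 r}{1 + f}$ ($K{\left(r,f \right)} = \frac{r + r}{f + 1} = \frac{2 r}{1 + f}$)
$\frac{38409}{K{\left(-313,223 \right)}} = \frac{38409}{2 \left(-313\right) \frac{1}{1 + 223}} = \frac{38409}{2 \left(-313\right) \frac{1}{224}} = \frac{38409}{- \frac{313}{112}} = 38409 \left(- \frac{112}{313}\right) = - \frac{4301808}{313}$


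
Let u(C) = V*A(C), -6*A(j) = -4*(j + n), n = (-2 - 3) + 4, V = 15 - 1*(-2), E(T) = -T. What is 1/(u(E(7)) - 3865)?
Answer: -3/11867 ≈ -0.00025280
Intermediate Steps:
V = 17 (V = 15 + 2 = 17)
n = -1 (n = -5 + 4 = -1)
A(j) = -2/3 + 2*j/3 (A(j) = -(-2)*(j - 1)/3 = -(-2)*(-1 + j)/3 = -(4 - 4*j)/6 = -2/3 + 2*j/3)
u(C) = -34/3 + 34*C/3 (u(C) = 17*(-2/3 + 2*C/3) = -34/3 + 34*C/3)
1/(u(E(7)) - 3865) = 1/((-34/3 + 34*(-1*7)/3) - 3865) = 1/((-34/3 + (34/3)*(-7)) - 3865) = 1/((-34/3 - 238/3) - 3865) = 1/(-272/3 - 3865) = 1/(-11867/3) = -3/11867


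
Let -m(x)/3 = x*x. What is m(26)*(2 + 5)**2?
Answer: -99372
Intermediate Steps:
m(x) = -3*x**2 (m(x) = -3*x*x = -3*x**2)
m(26)*(2 + 5)**2 = (-3*26**2)*(2 + 5)**2 = -3*676*7**2 = -2028*49 = -99372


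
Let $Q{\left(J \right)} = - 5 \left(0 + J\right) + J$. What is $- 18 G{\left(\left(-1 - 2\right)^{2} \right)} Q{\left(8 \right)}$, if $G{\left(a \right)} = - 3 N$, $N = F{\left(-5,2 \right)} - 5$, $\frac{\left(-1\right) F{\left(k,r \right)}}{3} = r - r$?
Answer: $8640$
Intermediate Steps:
$F{\left(k,r \right)} = 0$ ($F{\left(k,r \right)} = - 3 \left(r - r\right) = \left(-3\right) 0 = 0$)
$N = -5$ ($N = 0 - 5 = -5$)
$Q{\left(J \right)} = - 4 J$ ($Q{\left(J \right)} = - 5 J + J = - 4 J$)
$G{\left(a \right)} = 15$ ($G{\left(a \right)} = \left(-3\right) \left(-5\right) = 15$)
$- 18 G{\left(\left(-1 - 2\right)^{2} \right)} Q{\left(8 \right)} = \left(-18\right) 15 \left(\left(-4\right) 8\right) = \left(-270\right) \left(-32\right) = 8640$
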